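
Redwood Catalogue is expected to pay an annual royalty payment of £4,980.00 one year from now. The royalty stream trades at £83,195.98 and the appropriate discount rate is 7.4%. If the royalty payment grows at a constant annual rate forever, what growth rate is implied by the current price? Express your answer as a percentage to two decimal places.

P = D₁/(r−g) ⇒ g = r − D₁/P = 0.074 − £4,980.00/£83,195.98 = 0.014141

1.41%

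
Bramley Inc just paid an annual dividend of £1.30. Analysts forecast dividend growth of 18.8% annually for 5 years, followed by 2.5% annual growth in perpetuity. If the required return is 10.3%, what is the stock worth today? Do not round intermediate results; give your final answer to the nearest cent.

D_1 = 1.54440
D_2 = 1.83475
D_3 = 2.17968
D_4 = 2.58946
D_5 = 3.07628
Terminal value at year 5: TV = D_5×(1+g_2)/(r−g_2) = 3.15318/0.078 = 40.42545
P_0 = D_1/(1+r)^1 + D_2/(1+r)^2 + D_3/(1+r)^3 + D_4/(1+r)^4 + D_5/(1+r)^5 + TV/(1+r)^5
    = 1.40018 + 1.50808 + 1.62430 + 1.74947 + 1.88429 + 24.76152 = 32.92784

£32.93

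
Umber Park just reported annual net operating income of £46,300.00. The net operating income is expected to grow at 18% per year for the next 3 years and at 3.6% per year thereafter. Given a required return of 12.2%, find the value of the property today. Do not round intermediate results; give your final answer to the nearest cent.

£802560.08

D_1 = 54634.00000
D_2 = 64468.12000
D_3 = 76072.38160
Terminal value at year 3: TV = D_3×(1+g_2)/(r−g_2) = 78810.98734/0.086 = 916406.82951
P_0 = D_1/(1+r)^1 + D_2/(1+r)^2 + D_3/(1+r)^3 + TV/(1+r)^3
    = 48693.40463 + 51210.53250 + 53857.77928 + 648798.36437 = 802560.08079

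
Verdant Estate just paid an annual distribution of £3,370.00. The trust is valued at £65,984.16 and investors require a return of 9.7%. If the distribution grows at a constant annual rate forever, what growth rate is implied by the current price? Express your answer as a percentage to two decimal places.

P = D₀(1+g)/(r−g) ⇒ P(r−g) = D₀(1+g) ⇒ g(P+D₀) = P·r − D₀
g = (P·r − D₀)/(P + D₀) = (£65,984.16×0.097 − £3,370.00) / (£65,984.16 + £3,370.00) = 0.043695

4.37%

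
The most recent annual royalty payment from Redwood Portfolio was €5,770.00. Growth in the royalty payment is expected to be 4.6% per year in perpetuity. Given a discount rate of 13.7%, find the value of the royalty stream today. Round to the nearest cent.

D₁ = D₀ × (1 + g) = €5,770.00 × 1.046 = €6,035.4200
Growing perpetuity: P = D₁ / (r − g) = €6,035.4200 / (0.137 − 0.046) = €66,323.30

€66323.30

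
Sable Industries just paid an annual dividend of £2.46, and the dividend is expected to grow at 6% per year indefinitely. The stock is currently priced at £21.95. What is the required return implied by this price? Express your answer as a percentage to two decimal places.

D₁ = £2.46 × 1.06 = £2.6076
P = D₁/(r − g) ⇒ r = D₁/P + g = £2.6076/£21.95 + 0.06 = 0.118797 + 0.06 = 0.178797

17.88%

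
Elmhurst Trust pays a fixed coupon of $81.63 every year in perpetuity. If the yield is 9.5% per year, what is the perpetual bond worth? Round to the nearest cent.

Level perpetuity: PV = C / r = $81.63 / 0.095 = $859.26

$859.26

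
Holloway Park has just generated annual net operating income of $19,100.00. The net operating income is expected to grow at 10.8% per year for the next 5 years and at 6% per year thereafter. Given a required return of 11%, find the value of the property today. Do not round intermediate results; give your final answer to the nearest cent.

D_1 = 21162.80000
D_2 = 23448.38240
D_3 = 25980.80770
D_4 = 28786.73493
D_5 = 31895.70230
Terminal value at year 5: TV = D_5×(1+g_2)/(r−g_2) = 33809.44444/0.05 = 676188.88883
P_0 = D_1/(1+r)^1 + D_2/(1+r)^2 + D_3/(1+r)^3 + D_4/(1+r)^4 + D_5/(1+r)^5 + TV/(1+r)^5
    = 19065.58559 + 19031.23318 + 18996.94267 + 18962.71394 + 18928.54689 + 401285.19409 = 496270.21636

$496270.22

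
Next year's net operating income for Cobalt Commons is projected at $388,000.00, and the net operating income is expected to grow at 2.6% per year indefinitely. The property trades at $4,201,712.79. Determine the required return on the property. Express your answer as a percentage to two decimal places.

P = D₁/(r − g) ⇒ r = D₁/P + g = $388,000.0000/$4,201,712.79 + 0.026 = 0.092343 + 0.026 = 0.118343

11.83%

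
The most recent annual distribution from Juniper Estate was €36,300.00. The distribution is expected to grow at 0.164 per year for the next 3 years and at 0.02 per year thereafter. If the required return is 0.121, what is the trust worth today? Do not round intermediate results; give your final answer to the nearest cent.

D_1 = 42253.20000
D_2 = 49182.72480
D_3 = 57248.69167
Terminal value at year 3: TV = D_3×(1+g_2)/(r−g_2) = 58393.66550/0.101 = 578155.10397
P_0 = D_1/(1+r)^1 + D_2/(1+r)^2 + D_3/(1+r)^3 + TV/(1+r)^3
    = 37692.41748 + 39138.24617 + 40639.53482 + 410419.06455 = 527889.26303

€527889.26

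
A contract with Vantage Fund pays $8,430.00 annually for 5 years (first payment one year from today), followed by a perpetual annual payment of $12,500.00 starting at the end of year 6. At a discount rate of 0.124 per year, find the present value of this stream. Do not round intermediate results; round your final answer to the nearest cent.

$86279.24

PV of 5-year annuity: $8,430.00 × [1 − (1+0.124)^−5] / 0.124 = 30089.53220
Perpetuity value at year 5: $12,500.00 / 0.124 = 100806.45161
PV of perpetuity: 100806.45161 / (1+0.124)^5 = 56189.70754
Total PV = 30089.53220 + 56189.70754 = 86279.23974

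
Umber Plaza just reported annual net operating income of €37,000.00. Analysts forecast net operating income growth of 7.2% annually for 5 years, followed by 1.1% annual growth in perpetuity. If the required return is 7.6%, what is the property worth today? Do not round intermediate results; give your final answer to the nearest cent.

D_1 = 39664.00000
D_2 = 42519.80800
D_3 = 45581.23418
D_4 = 48863.08304
D_5 = 52381.22502
Terminal value at year 5: TV = D_5×(1+g_2)/(r−g_2) = 52957.41849/0.065 = 814729.51524
P_0 = D_1/(1+r)^1 + D_2/(1+r)^2 + D_3/(1+r)^3 + D_4/(1+r)^4 + D_5/(1+r)^5 + TV/(1+r)^5
    = 36862.45353 + 36725.41839 + 36588.89267 + 36452.87448 + 36317.36194 + 564874.66027 = 747821.66128

€747821.66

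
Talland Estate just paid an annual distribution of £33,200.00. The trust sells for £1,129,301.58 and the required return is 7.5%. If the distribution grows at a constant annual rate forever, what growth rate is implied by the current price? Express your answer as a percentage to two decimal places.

P = D₀(1+g)/(r−g) ⇒ P(r−g) = D₀(1+g) ⇒ g(P+D₀) = P·r − D₀
g = (P·r − D₀)/(P + D₀) = (£1,129,301.58×0.075 − £33,200.00) / (£1,129,301.58 + £33,200.00) = 0.044299

4.43%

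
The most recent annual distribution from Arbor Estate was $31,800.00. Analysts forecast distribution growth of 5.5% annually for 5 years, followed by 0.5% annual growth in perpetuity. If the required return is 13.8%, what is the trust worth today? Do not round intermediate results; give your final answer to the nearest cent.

$291961.46

D_1 = 33549.00000
D_2 = 35394.19500
D_3 = 37340.87572
D_4 = 39394.62389
D_5 = 41561.32820
Terminal value at year 5: TV = D_5×(1+g_2)/(r−g_2) = 41769.13484/0.133 = 314053.64545
P_0 = D_1/(1+r)^1 + D_2/(1+r)^2 + D_3/(1+r)^3 + D_4/(1+r)^4 + D_5/(1+r)^5 + TV/(1+r)^5
    = 29480.66784 + 27330.49611 + 25337.14709 + 23489.18294 + 21776.00000 + 164547.96992 = 291961.46390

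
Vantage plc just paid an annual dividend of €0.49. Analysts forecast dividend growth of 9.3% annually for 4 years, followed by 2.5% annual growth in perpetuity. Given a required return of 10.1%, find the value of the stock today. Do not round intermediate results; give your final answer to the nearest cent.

D_1 = 0.53557
D_2 = 0.58538
D_3 = 0.63982
D_4 = 0.69932
Terminal value at year 4: TV = D_4×(1+g_2)/(r−g_2) = 0.71680/0.076 = 9.43164
P_0 = D_1/(1+r)^1 + D_2/(1+r)^2 + D_3/(1+r)^3 + D_4/(1+r)^4 + TV/(1+r)^4
    = 0.48644 + 0.48291 + 0.47940 + 0.47591 + 6.41856 = 8.34322

€8.34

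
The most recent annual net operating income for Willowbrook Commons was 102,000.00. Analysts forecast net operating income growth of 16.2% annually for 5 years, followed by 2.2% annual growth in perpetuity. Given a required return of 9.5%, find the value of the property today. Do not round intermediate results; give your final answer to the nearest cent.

2533324.88

D_1 = 118524.00000
D_2 = 137724.88800
D_3 = 160036.31986
D_4 = 185962.20367
D_5 = 216088.08067
Terminal value at year 5: TV = D_5×(1+g_2)/(r−g_2) = 220842.01844/0.073 = 3025233.12935
P_0 = D_1/(1+r)^1 + D_2/(1+r)^2 + D_3/(1+r)^3 + D_4/(1+r)^4 + D_5/(1+r)^5 + TV/(1+r)^5
    = 108241.09589 + 114864.06705 + 121892.27938 + 129350.52843 + 137265.12698 + 1921711.77769 = 2533324.87542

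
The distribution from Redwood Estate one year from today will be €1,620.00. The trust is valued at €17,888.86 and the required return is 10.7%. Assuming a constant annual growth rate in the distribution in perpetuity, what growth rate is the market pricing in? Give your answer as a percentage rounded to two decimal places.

P = D₁/(r−g) ⇒ g = r − D₁/P = 0.107 − €1,620.00/€17,888.86 = 0.016441

1.64%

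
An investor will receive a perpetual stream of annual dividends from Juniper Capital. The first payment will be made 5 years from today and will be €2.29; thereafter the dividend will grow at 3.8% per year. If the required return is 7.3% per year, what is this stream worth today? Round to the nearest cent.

€49.36

Value at end of year 4: C₁ / (r − g) = €2.29 / (0.073 − 0.038) = €65.4286
Discount to today: PV = €65.4286 / (1 + 0.073)^4 = €65.4286 / 1.325558 = €49.36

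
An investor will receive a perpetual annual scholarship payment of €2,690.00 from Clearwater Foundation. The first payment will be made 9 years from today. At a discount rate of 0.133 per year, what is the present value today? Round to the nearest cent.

Value at end of year 8: C / r = €2,690.00 / 0.133 = €20,225.5639
Discount to today: PV = €20,225.5639 / (1 + 0.133)^8 = €20,225.5639 / 2.715434 = €7,448.37

€7448.37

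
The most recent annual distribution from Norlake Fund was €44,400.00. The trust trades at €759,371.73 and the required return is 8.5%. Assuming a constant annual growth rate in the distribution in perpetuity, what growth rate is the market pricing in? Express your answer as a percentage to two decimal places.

2.51%

P = D₀(1+g)/(r−g) ⇒ P(r−g) = D₀(1+g) ⇒ g(P+D₀) = P·r − D₀
g = (P·r − D₀)/(P + D₀) = (€759,371.73×0.085 − €44,400.00) / (€759,371.73 + €44,400.00) = 0.025065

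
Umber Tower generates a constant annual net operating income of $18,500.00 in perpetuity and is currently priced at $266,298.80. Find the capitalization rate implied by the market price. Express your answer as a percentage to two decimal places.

P = C/r ⇒ r = C/P = $18,500.00/$266,298.80 = 0.069471

6.95%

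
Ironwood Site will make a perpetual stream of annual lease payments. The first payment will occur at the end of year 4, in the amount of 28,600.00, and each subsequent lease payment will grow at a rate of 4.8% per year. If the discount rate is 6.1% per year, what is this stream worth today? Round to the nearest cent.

1841944.45

Value at end of year 3: C₁ / (r − g) = 28,600.00 / (0.061 − 0.048) = 2,200,000.0000
Discount to today: PV = 2,200,000.0000 / (1 + 0.061)^3 = 2,200,000.0000 / 1.194390 = 1,841,944.45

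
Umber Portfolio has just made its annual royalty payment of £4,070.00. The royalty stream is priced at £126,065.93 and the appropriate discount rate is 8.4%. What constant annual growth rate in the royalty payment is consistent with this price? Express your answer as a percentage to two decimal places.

P = D₀(1+g)/(r−g) ⇒ P(r−g) = D₀(1+g) ⇒ g(P+D₀) = P·r − D₀
g = (P·r − D₀)/(P + D₀) = (£126,065.93×0.084 − £4,070.00) / (£126,065.93 + £4,070.00) = 0.050098

5.01%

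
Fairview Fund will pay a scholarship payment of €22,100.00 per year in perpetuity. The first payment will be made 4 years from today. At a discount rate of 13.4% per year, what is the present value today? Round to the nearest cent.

Value at end of year 3: C / r = €22,100.00 / 0.134 = €164,925.3731
Discount to today: PV = €164,925.3731 / (1 + 0.134)^3 = €164,925.3731 / 1.458274 = €113,096.28

€113096.28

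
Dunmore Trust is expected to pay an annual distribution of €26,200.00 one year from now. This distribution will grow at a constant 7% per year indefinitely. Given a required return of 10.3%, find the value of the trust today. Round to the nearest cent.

€793939.39

Growing perpetuity: P = D₁ / (r − g) = €26,200.0000 / (0.103 − 0.07) = €793,939.39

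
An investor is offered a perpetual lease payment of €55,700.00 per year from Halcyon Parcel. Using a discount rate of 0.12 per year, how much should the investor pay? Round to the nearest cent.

€464166.67

Level perpetuity: PV = C / r = €55,700.00 / 0.12 = €464,166.67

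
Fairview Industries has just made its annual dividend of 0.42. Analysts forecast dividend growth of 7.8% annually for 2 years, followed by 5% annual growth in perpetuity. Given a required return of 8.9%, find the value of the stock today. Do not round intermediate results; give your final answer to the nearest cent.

11.91

D_1 = 0.45276
D_2 = 0.48808
Terminal value at year 2: TV = D_2×(1+g_2)/(r−g_2) = 0.51248/0.039 = 13.14049
P_0 = D_1/(1+r)^1 + D_2/(1+r)^2 + TV/(1+r)^2
    = 0.41576 + 0.41156 + 11.08041 = 11.90772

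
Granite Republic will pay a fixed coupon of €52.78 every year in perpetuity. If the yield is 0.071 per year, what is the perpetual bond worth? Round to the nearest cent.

€743.38

Level perpetuity: PV = C / r = €52.78 / 0.071 = €743.38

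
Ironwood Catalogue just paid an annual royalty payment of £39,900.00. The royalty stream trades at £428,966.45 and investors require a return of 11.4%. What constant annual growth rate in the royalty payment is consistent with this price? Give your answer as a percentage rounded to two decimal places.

1.92%

P = D₀(1+g)/(r−g) ⇒ P(r−g) = D₀(1+g) ⇒ g(P+D₀) = P·r − D₀
g = (P·r − D₀)/(P + D₀) = (£428,966.45×0.114 − £39,900.00) / (£428,966.45 + £39,900.00) = 0.019200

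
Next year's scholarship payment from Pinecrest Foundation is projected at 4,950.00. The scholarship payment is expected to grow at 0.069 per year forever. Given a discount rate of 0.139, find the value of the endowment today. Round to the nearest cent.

70714.29

Growing perpetuity: P = D₁ / (r − g) = 4,950.0000 / (0.139 − 0.069) = 70,714.29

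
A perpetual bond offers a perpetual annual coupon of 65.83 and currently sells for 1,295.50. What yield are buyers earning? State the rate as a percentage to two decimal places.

P = C/r ⇒ r = C/P = 65.83/1,295.50 = 0.050814

5.08%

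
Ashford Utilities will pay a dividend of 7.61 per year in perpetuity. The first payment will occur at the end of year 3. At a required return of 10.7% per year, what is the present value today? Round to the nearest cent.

58.04

Value at end of year 2: C / r = 7.61 / 0.107 = 71.1215
Discount to today: PV = 71.1215 / (1 + 0.107)^2 = 71.1215 / 1.225449 = 58.04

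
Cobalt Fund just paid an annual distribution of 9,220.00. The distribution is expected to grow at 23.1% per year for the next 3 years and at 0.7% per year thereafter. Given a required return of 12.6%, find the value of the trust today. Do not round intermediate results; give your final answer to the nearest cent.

D_1 = 11349.82000
D_2 = 13971.62842
D_3 = 17199.07459
Terminal value at year 3: TV = D_3×(1+g_2)/(r−g_2) = 17319.46811/0.119 = 145541.74880
P_0 = D_1/(1+r)^1 + D_2/(1+r)^2 + D_3/(1+r)^3 + TV/(1+r)^3
    = 10079.76909 + 11019.71204 + 12047.30508 + 101946.52281 = 135093.30902

135093.31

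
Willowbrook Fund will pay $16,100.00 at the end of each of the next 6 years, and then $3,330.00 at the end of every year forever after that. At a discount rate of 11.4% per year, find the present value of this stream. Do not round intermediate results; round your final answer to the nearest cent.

$82617.64

PV of 6-year annuity: $16,100.00 × [1 − (1+0.114)^−6] / 0.114 = 67333.95049
Perpetuity value at year 6: $3,330.00 / 0.114 = 29210.52632
PV of perpetuity: 29210.52632 / (1+0.114)^6 = 15283.69059
Total PV = 67333.95049 + 15283.69059 = 82617.64108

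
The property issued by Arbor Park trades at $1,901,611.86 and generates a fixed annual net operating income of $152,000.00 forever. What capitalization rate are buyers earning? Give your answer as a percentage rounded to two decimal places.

P = C/r ⇒ r = C/P = $152,000.00/$1,901,611.86 = 0.079932

7.99%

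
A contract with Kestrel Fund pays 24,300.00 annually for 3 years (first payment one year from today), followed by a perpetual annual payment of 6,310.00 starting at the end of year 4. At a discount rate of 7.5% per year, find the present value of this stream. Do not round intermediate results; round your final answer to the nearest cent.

PV of 3-year annuity: 24,300.00 × [1 − (1+0.075)^−3] / 0.075 = 63192.77548
Perpetuity value at year 3: 6,310.00 / 0.075 = 84133.33333
PV of perpetuity: 84133.33333 / (1+0.075)^3 = 67724.01591
Total PV = 63192.77548 + 67724.01591 = 130916.79139

130916.79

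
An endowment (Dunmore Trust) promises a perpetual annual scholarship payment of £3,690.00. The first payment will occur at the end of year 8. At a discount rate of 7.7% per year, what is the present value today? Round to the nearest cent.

£28511.87

Value at end of year 7: C / r = £3,690.00 / 0.077 = £47,922.0779
Discount to today: PV = £47,922.0779 / (1 + 0.077)^7 = £47,922.0779 / 1.680776 = £28,511.87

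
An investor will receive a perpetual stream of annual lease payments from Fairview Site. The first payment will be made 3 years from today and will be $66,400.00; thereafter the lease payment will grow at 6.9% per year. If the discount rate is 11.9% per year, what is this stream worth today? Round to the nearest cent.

$1060566.49

Value at end of year 2: C₁ / (r − g) = $66,400.00 / (0.119 − 0.069) = $1,328,000.0000
Discount to today: PV = $1,328,000.0000 / (1 + 0.119)^2 = $1,328,000.0000 / 1.252161 = $1,060,566.49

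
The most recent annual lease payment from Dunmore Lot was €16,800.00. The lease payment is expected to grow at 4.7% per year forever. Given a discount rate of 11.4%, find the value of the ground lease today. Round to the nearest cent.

€262531.34

D₁ = D₀ × (1 + g) = €16,800.00 × 1.047 = €17,589.6000
Growing perpetuity: P = D₁ / (r − g) = €17,589.6000 / (0.114 − 0.047) = €262,531.34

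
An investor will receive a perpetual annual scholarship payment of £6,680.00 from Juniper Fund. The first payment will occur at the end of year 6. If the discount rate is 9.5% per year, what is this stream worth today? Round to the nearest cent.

Value at end of year 5: C / r = £6,680.00 / 0.095 = £70,315.7895
Discount to today: PV = £70,315.7895 / (1 + 0.095)^5 = £70,315.7895 / 1.574239 = £44,666.53

£44666.53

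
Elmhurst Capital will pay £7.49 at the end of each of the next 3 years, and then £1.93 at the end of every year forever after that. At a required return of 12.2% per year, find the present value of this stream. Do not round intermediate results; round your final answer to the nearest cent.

PV of 3-year annuity: £7.49 × [1 − (1+0.122)^−3] / 0.122 = 17.92807
Perpetuity value at year 3: £1.93 / 0.122 = 15.81967
PV of perpetuity: 15.81967 / (1+0.122)^3 = 11.20002
Total PV = 17.92807 + 11.20002 = 29.12809

£29.13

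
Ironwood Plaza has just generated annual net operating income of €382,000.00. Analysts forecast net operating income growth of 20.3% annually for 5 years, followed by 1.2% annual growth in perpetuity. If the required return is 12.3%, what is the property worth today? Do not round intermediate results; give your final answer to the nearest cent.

D_1 = 459546.00000
D_2 = 552833.83800
D_3 = 665059.10711
D_4 = 800066.10586
D_5 = 962479.52535
Terminal value at year 5: TV = D_5×(1+g_2)/(r−g_2) = 974029.27965/0.111 = 8775038.55542
P_0 = D_1/(1+r)^1 + D_2/(1+r)^2 + D_3/(1+r)^3 + D_4/(1+r)^4 + D_5/(1+r)^5 + TV/(1+r)^5
    = 409212.82280 + 438364.22602 + 469592.30980 + 503045.01219 + 538880.81003 + 4913039.45722 = 7272134.63806

€7272134.64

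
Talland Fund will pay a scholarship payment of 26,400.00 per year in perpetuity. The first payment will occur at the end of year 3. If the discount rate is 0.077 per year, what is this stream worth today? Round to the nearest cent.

Value at end of year 2: C / r = 26,400.00 / 0.077 = 342,857.1429
Discount to today: PV = 342,857.1429 / (1 + 0.077)^2 = 342,857.1429 / 1.159929 = 295,584.59

295584.59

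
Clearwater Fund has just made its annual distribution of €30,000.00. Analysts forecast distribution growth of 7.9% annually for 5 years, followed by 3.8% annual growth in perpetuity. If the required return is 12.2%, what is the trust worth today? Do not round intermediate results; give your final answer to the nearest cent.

D_1 = 32370.00000
D_2 = 34927.23000
D_3 = 37686.48117
D_4 = 40663.71318
D_5 = 43876.14652
Terminal value at year 5: TV = D_5×(1+g_2)/(r−g_2) = 45543.44009/0.084 = 542183.81062
P_0 = D_1/(1+r)^1 + D_2/(1+r)^2 + D_3/(1+r)^3 + D_4/(1+r)^4 + D_5/(1+r)^5 + TV/(1+r)^5
    = 28850.26738 + 27744.59760 + 26681.30197 + 25658.75653 + 24675.39955 + 304917.43725 = 438527.76026

€438527.76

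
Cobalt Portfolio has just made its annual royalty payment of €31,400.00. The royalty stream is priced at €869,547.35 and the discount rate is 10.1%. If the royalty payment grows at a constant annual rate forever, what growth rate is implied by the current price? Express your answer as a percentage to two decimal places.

P = D₀(1+g)/(r−g) ⇒ P(r−g) = D₀(1+g) ⇒ g(P+D₀) = P·r − D₀
g = (P·r − D₀)/(P + D₀) = (€869,547.35×0.101 − €31,400.00) / (€869,547.35 + €31,400.00) = 0.062628

6.26%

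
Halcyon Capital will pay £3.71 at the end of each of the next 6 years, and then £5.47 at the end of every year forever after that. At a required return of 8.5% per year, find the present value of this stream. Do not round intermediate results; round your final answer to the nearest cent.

PV of 6-year annuity: £3.71 × [1 − (1+0.085)^−6] / 0.085 = 16.89381
Perpetuity value at year 6: £5.47 / 0.085 = 64.35294
PV of perpetuity: 64.35294 / (1+0.085)^6 = 39.44482
Total PV = 16.89381 + 39.44482 = 56.33863

£56.34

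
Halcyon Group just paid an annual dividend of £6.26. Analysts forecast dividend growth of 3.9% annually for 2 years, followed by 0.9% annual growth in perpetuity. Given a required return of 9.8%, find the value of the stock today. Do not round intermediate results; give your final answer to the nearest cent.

£75.08

D_1 = 6.50414
D_2 = 6.75780
Terminal value at year 2: TV = D_2×(1+g_2)/(r−g_2) = 6.81862/0.089 = 76.61373
P_0 = D_1/(1+r)^1 + D_2/(1+r)^2 + TV/(1+r)^2
    = 5.92362 + 5.60532 + 63.54800 = 75.07695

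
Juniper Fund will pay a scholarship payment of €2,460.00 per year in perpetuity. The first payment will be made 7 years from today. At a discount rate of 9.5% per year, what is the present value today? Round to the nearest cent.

Value at end of year 6: C / r = €2,460.00 / 0.095 = €25,894.7368
Discount to today: PV = €25,894.7368 / (1 + 0.095)^6 = €25,894.7368 / 1.723791 = €15,021.97

€15021.97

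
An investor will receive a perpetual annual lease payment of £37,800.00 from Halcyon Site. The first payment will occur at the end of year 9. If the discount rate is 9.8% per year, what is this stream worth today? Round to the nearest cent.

£182577.39

Value at end of year 8: C / r = £37,800.00 / 0.098 = £385,714.2857
Discount to today: PV = £385,714.2857 / (1 + 0.098)^8 = £385,714.2857 / 2.112607 = £182,577.39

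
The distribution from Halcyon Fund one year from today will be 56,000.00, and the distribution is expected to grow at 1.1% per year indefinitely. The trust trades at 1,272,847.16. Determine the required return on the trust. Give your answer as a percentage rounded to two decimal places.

P = D₁/(r − g) ⇒ r = D₁/P + g = 56,000.0000/1,272,847.16 + 0.011 = 0.043996 + 0.011 = 0.054996

5.50%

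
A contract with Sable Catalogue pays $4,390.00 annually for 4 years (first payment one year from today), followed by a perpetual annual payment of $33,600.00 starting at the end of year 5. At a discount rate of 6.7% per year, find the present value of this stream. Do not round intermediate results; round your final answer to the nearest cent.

$401878.31

PV of 4-year annuity: $4,390.00 × [1 − (1+0.067)^−4] / 0.067 = 14971.12167
Perpetuity value at year 4: $33,600.00 / 0.067 = 501492.53731
PV of perpetuity: 501492.53731 / (1+0.067)^4 = 386907.18696
Total PV = 14971.12167 + 386907.18696 = 401878.30863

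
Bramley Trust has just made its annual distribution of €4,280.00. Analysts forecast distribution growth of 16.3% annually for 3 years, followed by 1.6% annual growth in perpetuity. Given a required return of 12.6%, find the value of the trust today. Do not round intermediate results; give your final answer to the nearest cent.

D_1 = 4977.64000
D_2 = 5788.99532
D_3 = 6732.60156
Terminal value at year 3: TV = D_3×(1+g_2)/(r−g_2) = 6840.32318/0.11 = 62184.75620
P_0 = D_1/(1+r)^1 + D_2/(1+r)^2 + D_3/(1+r)^3 + TV/(1+r)^3
    = 4420.63943 + 4565.90023 + 4715.93425 + 43558.08363 = 57260.55755

€57260.56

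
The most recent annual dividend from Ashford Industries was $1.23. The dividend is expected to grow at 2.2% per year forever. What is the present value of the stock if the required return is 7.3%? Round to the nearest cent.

D₁ = D₀ × (1 + g) = $1.23 × 1.022 = $1.2571
Growing perpetuity: P = D₁ / (r − g) = $1.2571 / (0.073 − 0.022) = $24.65

$24.65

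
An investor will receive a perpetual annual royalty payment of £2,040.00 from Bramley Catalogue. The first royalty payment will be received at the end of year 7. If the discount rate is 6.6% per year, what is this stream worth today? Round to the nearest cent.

£21064.10

Value at end of year 6: C / r = £2,040.00 / 0.066 = £30,909.0909
Discount to today: PV = £30,909.0909 / (1 + 0.066)^6 = £30,909.0909 / 1.467382 = £21,064.10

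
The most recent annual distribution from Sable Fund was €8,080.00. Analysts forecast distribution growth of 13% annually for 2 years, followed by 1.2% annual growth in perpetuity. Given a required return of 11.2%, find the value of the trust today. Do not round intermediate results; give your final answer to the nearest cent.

€100992.73

D_1 = 9130.40000
D_2 = 10317.35200
Terminal value at year 2: TV = D_2×(1+g_2)/(r−g_2) = 10441.16022/0.1 = 104411.60224
P_0 = D_1/(1+r)^1 + D_2/(1+r)^2 + TV/(1+r)^2
    = 8210.79137 + 8343.69986 + 84438.24259 = 100992.73381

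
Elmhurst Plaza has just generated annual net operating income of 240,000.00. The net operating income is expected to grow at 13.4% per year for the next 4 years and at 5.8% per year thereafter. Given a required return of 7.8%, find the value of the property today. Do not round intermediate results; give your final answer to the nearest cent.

D_1 = 272160.00000
D_2 = 308629.44000
D_3 = 349985.78496
D_4 = 396883.88014
Terminal value at year 4: TV = D_4×(1+g_2)/(r−g_2) = 419903.14519/0.02 = 20995157.25965
P_0 = D_1/(1+r)^1 + D_2/(1+r)^2 + D_3/(1+r)^3 + D_4/(1+r)^4 + TV/(1+r)^4
    = 252467.53247 + 265582.72896 + 279379.23436 + 293892.44134 + 15546910.14686 = 16638232.08399

16638232.08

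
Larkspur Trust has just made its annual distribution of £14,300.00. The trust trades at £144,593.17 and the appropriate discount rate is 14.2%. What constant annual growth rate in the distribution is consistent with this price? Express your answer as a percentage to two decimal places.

P = D₀(1+g)/(r−g) ⇒ P(r−g) = D₀(1+g) ⇒ g(P+D₀) = P·r − D₀
g = (P·r − D₀)/(P + D₀) = (£144,593.17×0.142 − £14,300.00) / (£144,593.17 + £14,300.00) = 0.039223

3.92%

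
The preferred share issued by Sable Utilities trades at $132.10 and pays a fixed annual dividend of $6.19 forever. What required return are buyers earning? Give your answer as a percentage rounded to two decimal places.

4.69%

P = C/r ⇒ r = C/P = $6.19/$132.10 = 0.046858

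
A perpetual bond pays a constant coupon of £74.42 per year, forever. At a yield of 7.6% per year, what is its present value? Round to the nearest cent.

£979.21

Level perpetuity: PV = C / r = £74.42 / 0.076 = £979.21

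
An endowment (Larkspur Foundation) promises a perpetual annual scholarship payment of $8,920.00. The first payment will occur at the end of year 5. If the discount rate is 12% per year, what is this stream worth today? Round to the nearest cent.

$47240.18

Value at end of year 4: C / r = $8,920.00 / 0.12 = $74,333.3333
Discount to today: PV = $74,333.3333 / (1 + 0.12)^4 = $74,333.3333 / 1.573519 = $47,240.18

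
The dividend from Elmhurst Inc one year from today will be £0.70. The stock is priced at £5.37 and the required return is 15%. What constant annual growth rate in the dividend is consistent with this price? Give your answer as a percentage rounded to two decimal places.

1.96%

P = D₁/(r−g) ⇒ g = r − D₁/P = 0.15 − £0.70/£5.37 = 0.019646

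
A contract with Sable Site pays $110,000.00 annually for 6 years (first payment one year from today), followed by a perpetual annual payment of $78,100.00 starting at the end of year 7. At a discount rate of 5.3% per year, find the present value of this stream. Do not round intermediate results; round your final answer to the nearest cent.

$1633957.59

PV of 6-year annuity: $110,000.00 × [1 − (1+0.053)^−6] / 0.053 = 553009.25357
Perpetuity value at year 6: $78,100.00 / 0.053 = 1473584.90566
PV of perpetuity: 1473584.90566 / (1+0.053)^6 = 1080948.33562
Total PV = 553009.25357 + 1080948.33562 = 1633957.58920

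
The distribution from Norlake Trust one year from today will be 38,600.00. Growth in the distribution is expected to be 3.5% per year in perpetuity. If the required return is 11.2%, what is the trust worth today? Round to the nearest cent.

501298.70

Growing perpetuity: P = D₁ / (r − g) = 38,600.0000 / (0.112 − 0.035) = 501,298.70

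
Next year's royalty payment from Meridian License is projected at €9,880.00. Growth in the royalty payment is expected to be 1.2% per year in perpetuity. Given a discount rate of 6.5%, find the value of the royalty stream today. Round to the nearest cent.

€186415.09

Growing perpetuity: P = D₁ / (r − g) = €9,880.0000 / (0.065 − 0.012) = €186,415.09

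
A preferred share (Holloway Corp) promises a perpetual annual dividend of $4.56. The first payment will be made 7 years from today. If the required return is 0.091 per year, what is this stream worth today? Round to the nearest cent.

$29.71

Value at end of year 6: C / r = $4.56 / 0.091 = $50.1099
Discount to today: PV = $50.1099 / (1 + 0.091)^6 = $50.1099 / 1.686353 = $29.71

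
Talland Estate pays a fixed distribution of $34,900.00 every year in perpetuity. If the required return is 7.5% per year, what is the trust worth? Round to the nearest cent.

Level perpetuity: PV = C / r = $34,900.00 / 0.075 = $465,333.33

$465333.33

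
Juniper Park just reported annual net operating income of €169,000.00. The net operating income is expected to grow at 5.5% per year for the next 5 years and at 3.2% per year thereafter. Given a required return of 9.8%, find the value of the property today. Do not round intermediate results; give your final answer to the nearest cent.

€2914836.73

D_1 = 178295.00000
D_2 = 188101.22500
D_3 = 198446.79237
D_4 = 209361.36596
D_5 = 220876.24108
Terminal value at year 5: TV = D_5×(1+g_2)/(r−g_2) = 227944.28080/0.066 = 3453701.22421
P_0 = D_1/(1+r)^1 + D_2/(1+r)^2 + D_3/(1+r)^3 + D_4/(1+r)^4 + D_5/(1+r)^5 + TV/(1+r)^5
    = 162381.60291 + 156022.39624 + 149912.22954 + 144041.34988 + 138400.38627 + 2164078.76708 = 2914836.73193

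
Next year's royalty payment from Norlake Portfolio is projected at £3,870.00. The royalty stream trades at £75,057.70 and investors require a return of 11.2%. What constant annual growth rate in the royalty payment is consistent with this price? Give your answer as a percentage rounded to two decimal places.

P = D₁/(r−g) ⇒ g = r − D₁/P = 0.112 − £3,870.00/£75,057.70 = 0.060440

6.04%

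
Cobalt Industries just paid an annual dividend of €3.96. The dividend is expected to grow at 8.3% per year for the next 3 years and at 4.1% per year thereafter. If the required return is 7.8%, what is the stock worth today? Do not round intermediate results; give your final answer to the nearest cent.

D_1 = 4.28868
D_2 = 4.64464
D_3 = 5.03015
Terminal value at year 3: TV = D_3×(1+g_2)/(r−g_2) = 5.23638/0.037 = 141.52383
P_0 = D_1/(1+r)^1 + D_2/(1+r)^2 + D_3/(1+r)^3 + TV/(1+r)^3
    = 3.97837 + 3.99682 + 4.01536 + 112.97264 = 124.96319

€124.96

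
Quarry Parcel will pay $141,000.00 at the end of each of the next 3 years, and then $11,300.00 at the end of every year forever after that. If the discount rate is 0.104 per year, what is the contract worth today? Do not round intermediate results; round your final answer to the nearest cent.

$428940.65

PV of 3-year annuity: $141,000.00 × [1 − (1+0.104)^−3] / 0.104 = 348191.51644
Perpetuity value at year 3: $11,300.00 / 0.104 = 108653.84615
PV of perpetuity: 108653.84615 / (1+0.104)^3 = 80749.13597
Total PV = 348191.51644 + 80749.13597 = 428940.65241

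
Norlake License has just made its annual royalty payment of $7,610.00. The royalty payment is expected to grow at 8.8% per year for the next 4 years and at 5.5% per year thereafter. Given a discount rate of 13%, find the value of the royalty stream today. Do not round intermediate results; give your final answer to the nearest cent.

$119712.54

D_1 = 8279.68000
D_2 = 9008.29184
D_3 = 9801.02152
D_4 = 10663.51142
Terminal value at year 4: TV = D_4×(1+g_2)/(r−g_2) = 11250.00454/0.075 = 150000.06058
P_0 = D_1/(1+r)^1 + D_2/(1+r)^2 + D_3/(1+r)^3 + D_4/(1+r)^4 + TV/(1+r)^4
    = 7327.15044 + 7054.81388 + 6792.59956 + 6540.13125 + 91997.84631 = 119712.54144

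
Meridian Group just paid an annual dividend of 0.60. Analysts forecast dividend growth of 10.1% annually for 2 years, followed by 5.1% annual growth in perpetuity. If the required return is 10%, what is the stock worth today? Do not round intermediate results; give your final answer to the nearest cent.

14.09

D_1 = 0.66060
D_2 = 0.72732
Terminal value at year 2: TV = D_2×(1+g_2)/(r−g_2) = 0.76441/0.049 = 15.60028
P_0 = D_1/(1+r)^1 + D_2/(1+r)^2 + TV/(1+r)^2
    = 0.60055 + 0.60109 + 12.89280 = 14.09443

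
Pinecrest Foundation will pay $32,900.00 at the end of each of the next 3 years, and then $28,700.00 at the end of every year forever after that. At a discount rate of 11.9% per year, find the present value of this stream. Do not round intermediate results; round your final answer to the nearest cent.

PV of 3-year annuity: $32,900.00 × [1 − (1+0.119)^−3] / 0.119 = 79156.23559
Perpetuity value at year 3: $28,700.00 / 0.119 = 241176.47059
PV of perpetuity: 241176.47059 / (1+0.119)^3 = 172125.28635
Total PV = 79156.23559 + 172125.28635 = 251281.52194

$251281.52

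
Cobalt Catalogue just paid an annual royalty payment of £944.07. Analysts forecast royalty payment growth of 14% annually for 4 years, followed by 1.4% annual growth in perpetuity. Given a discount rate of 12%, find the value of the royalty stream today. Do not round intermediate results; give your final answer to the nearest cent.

D_1 = 1076.23980
D_2 = 1226.91337
D_3 = 1398.68124
D_4 = 1594.49662
Terminal value at year 4: TV = D_4×(1+g_2)/(r−g_2) = 1616.81957/0.106 = 15253.01482
P_0 = D_1/(1+r)^1 + D_2/(1+r)^2 + D_3/(1+r)^3 + D_4/(1+r)^4 + TV/(1+r)^4
    = 960.92839 + 978.08783 + 995.55368 + 1013.33143 + 9693.56667 = 13641.46800

£13641.47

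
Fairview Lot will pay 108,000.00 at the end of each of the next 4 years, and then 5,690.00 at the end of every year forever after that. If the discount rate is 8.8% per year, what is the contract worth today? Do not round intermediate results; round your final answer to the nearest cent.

PV of 4-year annuity: 108,000.00 × [1 − (1+0.088)^−4] / 0.088 = 351431.26283
Perpetuity value at year 4: 5,690.00 / 0.088 = 64659.09091
PV of perpetuity: 64659.09091 / (1+0.088)^4 = 46143.86975
Total PV = 351431.26283 + 46143.86975 = 397575.13258

397575.13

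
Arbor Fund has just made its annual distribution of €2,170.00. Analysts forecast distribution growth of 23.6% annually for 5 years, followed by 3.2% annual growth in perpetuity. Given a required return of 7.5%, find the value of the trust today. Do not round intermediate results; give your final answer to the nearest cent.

€121460.07

D_1 = 2682.12000
D_2 = 3315.10032
D_3 = 4097.46400
D_4 = 5064.46550
D_5 = 6259.67936
Terminal value at year 5: TV = D_5×(1+g_2)/(r−g_2) = 6459.98910/0.043 = 150232.30455
P_0 = D_1/(1+r)^1 + D_2/(1+r)^2 + D_3/(1+r)^3 + D_4/(1+r)^4 + D_5/(1+r)^5 + TV/(1+r)^5
    = 2494.99535 + 2868.66442 + 3298.29695 + 3792.27445 + 4360.23369 + 104645.60859 = 121460.07345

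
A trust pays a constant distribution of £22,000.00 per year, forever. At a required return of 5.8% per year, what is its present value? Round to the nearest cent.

Level perpetuity: PV = C / r = £22,000.00 / 0.058 = £379,310.34

£379310.34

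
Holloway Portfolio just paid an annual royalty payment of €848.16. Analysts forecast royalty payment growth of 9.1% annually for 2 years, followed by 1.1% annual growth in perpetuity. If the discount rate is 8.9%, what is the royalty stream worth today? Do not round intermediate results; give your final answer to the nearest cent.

D_1 = 925.34256
D_2 = 1009.54873
Terminal value at year 2: TV = D_2×(1+g_2)/(r−g_2) = 1020.65377/0.078 = 13085.30473
P_0 = D_1/(1+r)^1 + D_2/(1+r)^2 + TV/(1+r)^2
    = 849.71769 + 851.27823 + 11033.87555 = 12734.87147

€12734.87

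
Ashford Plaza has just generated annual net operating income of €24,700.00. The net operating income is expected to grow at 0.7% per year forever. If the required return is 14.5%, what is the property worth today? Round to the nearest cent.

€180238.41

D₁ = D₀ × (1 + g) = €24,700.00 × 1.007 = €24,872.9000
Growing perpetuity: P = D₁ / (r − g) = €24,872.9000 / (0.145 − 0.007) = €180,238.41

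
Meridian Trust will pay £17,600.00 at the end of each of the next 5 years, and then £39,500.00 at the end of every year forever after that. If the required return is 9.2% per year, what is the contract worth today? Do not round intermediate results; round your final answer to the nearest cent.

PV of 5-year annuity: £17,600.00 × [1 − (1+0.092)^−5] / 0.092 = 68104.08094
Perpetuity value at year 5: £39,500.00 / 0.092 = 429347.82609
PV of perpetuity: 429347.82609 / (1+0.092)^5 = 276500.59897
Total PV = 68104.08094 + 276500.59897 = 344604.67991

£344604.68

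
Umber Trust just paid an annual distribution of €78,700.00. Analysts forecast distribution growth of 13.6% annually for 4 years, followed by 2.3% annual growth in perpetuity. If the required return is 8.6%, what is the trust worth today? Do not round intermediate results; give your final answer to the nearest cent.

D_1 = 89403.20000
D_2 = 101562.03520
D_3 = 115374.47199
D_4 = 131065.40018
Terminal value at year 4: TV = D_4×(1+g_2)/(r−g_2) = 134079.90438/0.063 = 2128252.45050
P_0 = D_1/(1+r)^1 + D_2/(1+r)^2 + D_3/(1+r)^3 + D_4/(1+r)^4 + TV/(1+r)^4
    = 82323.38858 + 86113.59984 + 90078.31438 + 94225.56643 + 1530043.72152 = 1882784.59075

€1882784.59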